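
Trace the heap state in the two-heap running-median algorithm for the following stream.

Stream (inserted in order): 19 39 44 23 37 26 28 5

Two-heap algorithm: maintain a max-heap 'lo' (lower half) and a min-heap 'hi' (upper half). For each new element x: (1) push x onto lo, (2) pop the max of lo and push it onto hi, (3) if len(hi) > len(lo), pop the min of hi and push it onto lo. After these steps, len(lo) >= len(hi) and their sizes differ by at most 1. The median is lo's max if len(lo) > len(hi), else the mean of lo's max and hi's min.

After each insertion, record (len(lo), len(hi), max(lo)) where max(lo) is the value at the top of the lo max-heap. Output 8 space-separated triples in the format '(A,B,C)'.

Answer: (1,0,19) (1,1,19) (2,1,39) (2,2,23) (3,2,37) (3,3,26) (4,3,28) (4,4,26)

Derivation:
Step 1: insert 19 -> lo=[19] hi=[] -> (len(lo)=1, len(hi)=0, max(lo)=19)
Step 2: insert 39 -> lo=[19] hi=[39] -> (len(lo)=1, len(hi)=1, max(lo)=19)
Step 3: insert 44 -> lo=[19, 39] hi=[44] -> (len(lo)=2, len(hi)=1, max(lo)=39)
Step 4: insert 23 -> lo=[19, 23] hi=[39, 44] -> (len(lo)=2, len(hi)=2, max(lo)=23)
Step 5: insert 37 -> lo=[19, 23, 37] hi=[39, 44] -> (len(lo)=3, len(hi)=2, max(lo)=37)
Step 6: insert 26 -> lo=[19, 23, 26] hi=[37, 39, 44] -> (len(lo)=3, len(hi)=3, max(lo)=26)
Step 7: insert 28 -> lo=[19, 23, 26, 28] hi=[37, 39, 44] -> (len(lo)=4, len(hi)=3, max(lo)=28)
Step 8: insert 5 -> lo=[5, 19, 23, 26] hi=[28, 37, 39, 44] -> (len(lo)=4, len(hi)=4, max(lo)=26)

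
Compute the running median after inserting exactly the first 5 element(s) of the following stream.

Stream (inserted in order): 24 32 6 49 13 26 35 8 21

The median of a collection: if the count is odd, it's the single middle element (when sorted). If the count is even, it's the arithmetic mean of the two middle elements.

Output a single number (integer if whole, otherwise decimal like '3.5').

Step 1: insert 24 -> lo=[24] (size 1, max 24) hi=[] (size 0) -> median=24
Step 2: insert 32 -> lo=[24] (size 1, max 24) hi=[32] (size 1, min 32) -> median=28
Step 3: insert 6 -> lo=[6, 24] (size 2, max 24) hi=[32] (size 1, min 32) -> median=24
Step 4: insert 49 -> lo=[6, 24] (size 2, max 24) hi=[32, 49] (size 2, min 32) -> median=28
Step 5: insert 13 -> lo=[6, 13, 24] (size 3, max 24) hi=[32, 49] (size 2, min 32) -> median=24

Answer: 24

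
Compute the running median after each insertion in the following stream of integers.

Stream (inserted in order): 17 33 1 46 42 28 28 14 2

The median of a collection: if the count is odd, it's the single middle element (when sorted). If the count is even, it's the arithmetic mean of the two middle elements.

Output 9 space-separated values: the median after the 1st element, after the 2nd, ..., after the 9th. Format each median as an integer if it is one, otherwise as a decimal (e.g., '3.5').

Answer: 17 25 17 25 33 30.5 28 28 28

Derivation:
Step 1: insert 17 -> lo=[17] (size 1, max 17) hi=[] (size 0) -> median=17
Step 2: insert 33 -> lo=[17] (size 1, max 17) hi=[33] (size 1, min 33) -> median=25
Step 3: insert 1 -> lo=[1, 17] (size 2, max 17) hi=[33] (size 1, min 33) -> median=17
Step 4: insert 46 -> lo=[1, 17] (size 2, max 17) hi=[33, 46] (size 2, min 33) -> median=25
Step 5: insert 42 -> lo=[1, 17, 33] (size 3, max 33) hi=[42, 46] (size 2, min 42) -> median=33
Step 6: insert 28 -> lo=[1, 17, 28] (size 3, max 28) hi=[33, 42, 46] (size 3, min 33) -> median=30.5
Step 7: insert 28 -> lo=[1, 17, 28, 28] (size 4, max 28) hi=[33, 42, 46] (size 3, min 33) -> median=28
Step 8: insert 14 -> lo=[1, 14, 17, 28] (size 4, max 28) hi=[28, 33, 42, 46] (size 4, min 28) -> median=28
Step 9: insert 2 -> lo=[1, 2, 14, 17, 28] (size 5, max 28) hi=[28, 33, 42, 46] (size 4, min 28) -> median=28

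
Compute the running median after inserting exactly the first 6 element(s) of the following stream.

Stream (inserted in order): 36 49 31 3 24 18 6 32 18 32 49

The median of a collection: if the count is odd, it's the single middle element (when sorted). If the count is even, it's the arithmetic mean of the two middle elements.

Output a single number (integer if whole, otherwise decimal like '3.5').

Step 1: insert 36 -> lo=[36] (size 1, max 36) hi=[] (size 0) -> median=36
Step 2: insert 49 -> lo=[36] (size 1, max 36) hi=[49] (size 1, min 49) -> median=42.5
Step 3: insert 31 -> lo=[31, 36] (size 2, max 36) hi=[49] (size 1, min 49) -> median=36
Step 4: insert 3 -> lo=[3, 31] (size 2, max 31) hi=[36, 49] (size 2, min 36) -> median=33.5
Step 5: insert 24 -> lo=[3, 24, 31] (size 3, max 31) hi=[36, 49] (size 2, min 36) -> median=31
Step 6: insert 18 -> lo=[3, 18, 24] (size 3, max 24) hi=[31, 36, 49] (size 3, min 31) -> median=27.5

Answer: 27.5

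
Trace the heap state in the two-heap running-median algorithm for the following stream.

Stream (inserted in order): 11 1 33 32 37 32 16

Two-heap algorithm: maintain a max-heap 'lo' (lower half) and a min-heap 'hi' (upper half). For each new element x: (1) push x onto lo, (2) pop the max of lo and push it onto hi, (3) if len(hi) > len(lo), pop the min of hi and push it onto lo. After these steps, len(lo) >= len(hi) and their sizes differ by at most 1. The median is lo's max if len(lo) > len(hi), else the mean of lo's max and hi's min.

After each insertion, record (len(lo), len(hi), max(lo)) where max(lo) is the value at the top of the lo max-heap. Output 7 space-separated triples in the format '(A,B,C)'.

Answer: (1,0,11) (1,1,1) (2,1,11) (2,2,11) (3,2,32) (3,3,32) (4,3,32)

Derivation:
Step 1: insert 11 -> lo=[11] hi=[] -> (len(lo)=1, len(hi)=0, max(lo)=11)
Step 2: insert 1 -> lo=[1] hi=[11] -> (len(lo)=1, len(hi)=1, max(lo)=1)
Step 3: insert 33 -> lo=[1, 11] hi=[33] -> (len(lo)=2, len(hi)=1, max(lo)=11)
Step 4: insert 32 -> lo=[1, 11] hi=[32, 33] -> (len(lo)=2, len(hi)=2, max(lo)=11)
Step 5: insert 37 -> lo=[1, 11, 32] hi=[33, 37] -> (len(lo)=3, len(hi)=2, max(lo)=32)
Step 6: insert 32 -> lo=[1, 11, 32] hi=[32, 33, 37] -> (len(lo)=3, len(hi)=3, max(lo)=32)
Step 7: insert 16 -> lo=[1, 11, 16, 32] hi=[32, 33, 37] -> (len(lo)=4, len(hi)=3, max(lo)=32)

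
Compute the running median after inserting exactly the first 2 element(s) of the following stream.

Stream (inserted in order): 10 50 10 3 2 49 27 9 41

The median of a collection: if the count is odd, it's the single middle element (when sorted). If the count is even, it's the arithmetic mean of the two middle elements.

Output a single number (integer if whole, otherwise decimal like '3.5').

Answer: 30

Derivation:
Step 1: insert 10 -> lo=[10] (size 1, max 10) hi=[] (size 0) -> median=10
Step 2: insert 50 -> lo=[10] (size 1, max 10) hi=[50] (size 1, min 50) -> median=30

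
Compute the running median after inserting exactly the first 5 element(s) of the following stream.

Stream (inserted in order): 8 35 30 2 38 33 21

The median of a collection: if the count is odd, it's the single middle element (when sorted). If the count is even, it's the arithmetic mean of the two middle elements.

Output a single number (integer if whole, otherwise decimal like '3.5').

Answer: 30

Derivation:
Step 1: insert 8 -> lo=[8] (size 1, max 8) hi=[] (size 0) -> median=8
Step 2: insert 35 -> lo=[8] (size 1, max 8) hi=[35] (size 1, min 35) -> median=21.5
Step 3: insert 30 -> lo=[8, 30] (size 2, max 30) hi=[35] (size 1, min 35) -> median=30
Step 4: insert 2 -> lo=[2, 8] (size 2, max 8) hi=[30, 35] (size 2, min 30) -> median=19
Step 5: insert 38 -> lo=[2, 8, 30] (size 3, max 30) hi=[35, 38] (size 2, min 35) -> median=30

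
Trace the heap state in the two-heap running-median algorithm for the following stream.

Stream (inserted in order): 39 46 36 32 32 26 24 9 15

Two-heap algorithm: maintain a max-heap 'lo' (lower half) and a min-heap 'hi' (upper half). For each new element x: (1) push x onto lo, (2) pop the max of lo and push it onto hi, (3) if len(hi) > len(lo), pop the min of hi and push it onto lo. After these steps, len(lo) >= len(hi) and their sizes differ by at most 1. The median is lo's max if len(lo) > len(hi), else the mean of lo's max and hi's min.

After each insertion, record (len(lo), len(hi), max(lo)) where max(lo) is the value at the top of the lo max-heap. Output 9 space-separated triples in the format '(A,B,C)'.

Step 1: insert 39 -> lo=[39] hi=[] -> (len(lo)=1, len(hi)=0, max(lo)=39)
Step 2: insert 46 -> lo=[39] hi=[46] -> (len(lo)=1, len(hi)=1, max(lo)=39)
Step 3: insert 36 -> lo=[36, 39] hi=[46] -> (len(lo)=2, len(hi)=1, max(lo)=39)
Step 4: insert 32 -> lo=[32, 36] hi=[39, 46] -> (len(lo)=2, len(hi)=2, max(lo)=36)
Step 5: insert 32 -> lo=[32, 32, 36] hi=[39, 46] -> (len(lo)=3, len(hi)=2, max(lo)=36)
Step 6: insert 26 -> lo=[26, 32, 32] hi=[36, 39, 46] -> (len(lo)=3, len(hi)=3, max(lo)=32)
Step 7: insert 24 -> lo=[24, 26, 32, 32] hi=[36, 39, 46] -> (len(lo)=4, len(hi)=3, max(lo)=32)
Step 8: insert 9 -> lo=[9, 24, 26, 32] hi=[32, 36, 39, 46] -> (len(lo)=4, len(hi)=4, max(lo)=32)
Step 9: insert 15 -> lo=[9, 15, 24, 26, 32] hi=[32, 36, 39, 46] -> (len(lo)=5, len(hi)=4, max(lo)=32)

Answer: (1,0,39) (1,1,39) (2,1,39) (2,2,36) (3,2,36) (3,3,32) (4,3,32) (4,4,32) (5,4,32)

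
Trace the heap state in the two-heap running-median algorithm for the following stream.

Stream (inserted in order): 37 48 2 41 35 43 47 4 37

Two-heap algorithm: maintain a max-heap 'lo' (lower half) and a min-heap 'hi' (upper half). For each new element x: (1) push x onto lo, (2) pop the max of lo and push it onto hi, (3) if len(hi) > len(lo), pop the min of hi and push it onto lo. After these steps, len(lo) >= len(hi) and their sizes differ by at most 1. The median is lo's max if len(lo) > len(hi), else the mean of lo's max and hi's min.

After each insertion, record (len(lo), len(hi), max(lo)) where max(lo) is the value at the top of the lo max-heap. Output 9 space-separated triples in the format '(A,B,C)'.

Answer: (1,0,37) (1,1,37) (2,1,37) (2,2,37) (3,2,37) (3,3,37) (4,3,41) (4,4,37) (5,4,37)

Derivation:
Step 1: insert 37 -> lo=[37] hi=[] -> (len(lo)=1, len(hi)=0, max(lo)=37)
Step 2: insert 48 -> lo=[37] hi=[48] -> (len(lo)=1, len(hi)=1, max(lo)=37)
Step 3: insert 2 -> lo=[2, 37] hi=[48] -> (len(lo)=2, len(hi)=1, max(lo)=37)
Step 4: insert 41 -> lo=[2, 37] hi=[41, 48] -> (len(lo)=2, len(hi)=2, max(lo)=37)
Step 5: insert 35 -> lo=[2, 35, 37] hi=[41, 48] -> (len(lo)=3, len(hi)=2, max(lo)=37)
Step 6: insert 43 -> lo=[2, 35, 37] hi=[41, 43, 48] -> (len(lo)=3, len(hi)=3, max(lo)=37)
Step 7: insert 47 -> lo=[2, 35, 37, 41] hi=[43, 47, 48] -> (len(lo)=4, len(hi)=3, max(lo)=41)
Step 8: insert 4 -> lo=[2, 4, 35, 37] hi=[41, 43, 47, 48] -> (len(lo)=4, len(hi)=4, max(lo)=37)
Step 9: insert 37 -> lo=[2, 4, 35, 37, 37] hi=[41, 43, 47, 48] -> (len(lo)=5, len(hi)=4, max(lo)=37)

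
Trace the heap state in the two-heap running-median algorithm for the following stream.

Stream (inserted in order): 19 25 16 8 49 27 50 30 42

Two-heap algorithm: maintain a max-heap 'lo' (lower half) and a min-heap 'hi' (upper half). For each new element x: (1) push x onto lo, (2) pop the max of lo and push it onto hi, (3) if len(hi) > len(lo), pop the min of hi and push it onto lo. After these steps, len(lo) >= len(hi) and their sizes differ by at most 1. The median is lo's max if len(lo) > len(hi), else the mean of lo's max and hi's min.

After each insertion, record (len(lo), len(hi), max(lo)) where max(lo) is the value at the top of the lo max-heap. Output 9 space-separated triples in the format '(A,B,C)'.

Step 1: insert 19 -> lo=[19] hi=[] -> (len(lo)=1, len(hi)=0, max(lo)=19)
Step 2: insert 25 -> lo=[19] hi=[25] -> (len(lo)=1, len(hi)=1, max(lo)=19)
Step 3: insert 16 -> lo=[16, 19] hi=[25] -> (len(lo)=2, len(hi)=1, max(lo)=19)
Step 4: insert 8 -> lo=[8, 16] hi=[19, 25] -> (len(lo)=2, len(hi)=2, max(lo)=16)
Step 5: insert 49 -> lo=[8, 16, 19] hi=[25, 49] -> (len(lo)=3, len(hi)=2, max(lo)=19)
Step 6: insert 27 -> lo=[8, 16, 19] hi=[25, 27, 49] -> (len(lo)=3, len(hi)=3, max(lo)=19)
Step 7: insert 50 -> lo=[8, 16, 19, 25] hi=[27, 49, 50] -> (len(lo)=4, len(hi)=3, max(lo)=25)
Step 8: insert 30 -> lo=[8, 16, 19, 25] hi=[27, 30, 49, 50] -> (len(lo)=4, len(hi)=4, max(lo)=25)
Step 9: insert 42 -> lo=[8, 16, 19, 25, 27] hi=[30, 42, 49, 50] -> (len(lo)=5, len(hi)=4, max(lo)=27)

Answer: (1,0,19) (1,1,19) (2,1,19) (2,2,16) (3,2,19) (3,3,19) (4,3,25) (4,4,25) (5,4,27)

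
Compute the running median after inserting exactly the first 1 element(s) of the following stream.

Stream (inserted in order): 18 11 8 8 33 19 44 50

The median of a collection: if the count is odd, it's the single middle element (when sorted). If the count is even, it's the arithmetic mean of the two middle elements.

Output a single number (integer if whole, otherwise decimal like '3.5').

Answer: 18

Derivation:
Step 1: insert 18 -> lo=[18] (size 1, max 18) hi=[] (size 0) -> median=18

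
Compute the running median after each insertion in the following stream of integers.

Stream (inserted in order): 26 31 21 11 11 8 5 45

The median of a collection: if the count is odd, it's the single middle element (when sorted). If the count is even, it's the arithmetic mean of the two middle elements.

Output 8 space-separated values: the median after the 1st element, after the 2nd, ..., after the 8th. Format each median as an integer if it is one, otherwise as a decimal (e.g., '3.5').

Answer: 26 28.5 26 23.5 21 16 11 16

Derivation:
Step 1: insert 26 -> lo=[26] (size 1, max 26) hi=[] (size 0) -> median=26
Step 2: insert 31 -> lo=[26] (size 1, max 26) hi=[31] (size 1, min 31) -> median=28.5
Step 3: insert 21 -> lo=[21, 26] (size 2, max 26) hi=[31] (size 1, min 31) -> median=26
Step 4: insert 11 -> lo=[11, 21] (size 2, max 21) hi=[26, 31] (size 2, min 26) -> median=23.5
Step 5: insert 11 -> lo=[11, 11, 21] (size 3, max 21) hi=[26, 31] (size 2, min 26) -> median=21
Step 6: insert 8 -> lo=[8, 11, 11] (size 3, max 11) hi=[21, 26, 31] (size 3, min 21) -> median=16
Step 7: insert 5 -> lo=[5, 8, 11, 11] (size 4, max 11) hi=[21, 26, 31] (size 3, min 21) -> median=11
Step 8: insert 45 -> lo=[5, 8, 11, 11] (size 4, max 11) hi=[21, 26, 31, 45] (size 4, min 21) -> median=16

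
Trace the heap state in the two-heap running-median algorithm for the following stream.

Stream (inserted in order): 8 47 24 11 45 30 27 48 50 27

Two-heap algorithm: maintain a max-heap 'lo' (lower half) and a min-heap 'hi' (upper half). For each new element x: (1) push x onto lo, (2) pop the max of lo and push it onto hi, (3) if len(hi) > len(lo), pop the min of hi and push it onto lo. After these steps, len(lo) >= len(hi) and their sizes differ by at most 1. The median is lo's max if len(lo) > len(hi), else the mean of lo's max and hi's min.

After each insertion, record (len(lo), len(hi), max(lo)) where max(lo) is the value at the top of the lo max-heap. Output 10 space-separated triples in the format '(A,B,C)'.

Answer: (1,0,8) (1,1,8) (2,1,24) (2,2,11) (3,2,24) (3,3,24) (4,3,27) (4,4,27) (5,4,30) (5,5,27)

Derivation:
Step 1: insert 8 -> lo=[8] hi=[] -> (len(lo)=1, len(hi)=0, max(lo)=8)
Step 2: insert 47 -> lo=[8] hi=[47] -> (len(lo)=1, len(hi)=1, max(lo)=8)
Step 3: insert 24 -> lo=[8, 24] hi=[47] -> (len(lo)=2, len(hi)=1, max(lo)=24)
Step 4: insert 11 -> lo=[8, 11] hi=[24, 47] -> (len(lo)=2, len(hi)=2, max(lo)=11)
Step 5: insert 45 -> lo=[8, 11, 24] hi=[45, 47] -> (len(lo)=3, len(hi)=2, max(lo)=24)
Step 6: insert 30 -> lo=[8, 11, 24] hi=[30, 45, 47] -> (len(lo)=3, len(hi)=3, max(lo)=24)
Step 7: insert 27 -> lo=[8, 11, 24, 27] hi=[30, 45, 47] -> (len(lo)=4, len(hi)=3, max(lo)=27)
Step 8: insert 48 -> lo=[8, 11, 24, 27] hi=[30, 45, 47, 48] -> (len(lo)=4, len(hi)=4, max(lo)=27)
Step 9: insert 50 -> lo=[8, 11, 24, 27, 30] hi=[45, 47, 48, 50] -> (len(lo)=5, len(hi)=4, max(lo)=30)
Step 10: insert 27 -> lo=[8, 11, 24, 27, 27] hi=[30, 45, 47, 48, 50] -> (len(lo)=5, len(hi)=5, max(lo)=27)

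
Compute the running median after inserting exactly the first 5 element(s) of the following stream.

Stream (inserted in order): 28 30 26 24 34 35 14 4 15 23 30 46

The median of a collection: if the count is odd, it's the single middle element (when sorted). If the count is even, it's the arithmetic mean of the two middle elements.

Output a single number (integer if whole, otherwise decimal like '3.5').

Answer: 28

Derivation:
Step 1: insert 28 -> lo=[28] (size 1, max 28) hi=[] (size 0) -> median=28
Step 2: insert 30 -> lo=[28] (size 1, max 28) hi=[30] (size 1, min 30) -> median=29
Step 3: insert 26 -> lo=[26, 28] (size 2, max 28) hi=[30] (size 1, min 30) -> median=28
Step 4: insert 24 -> lo=[24, 26] (size 2, max 26) hi=[28, 30] (size 2, min 28) -> median=27
Step 5: insert 34 -> lo=[24, 26, 28] (size 3, max 28) hi=[30, 34] (size 2, min 30) -> median=28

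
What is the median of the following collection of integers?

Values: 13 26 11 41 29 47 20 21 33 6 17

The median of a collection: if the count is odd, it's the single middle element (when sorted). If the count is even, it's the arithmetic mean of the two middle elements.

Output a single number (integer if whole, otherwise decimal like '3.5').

Step 1: insert 13 -> lo=[13] (size 1, max 13) hi=[] (size 0) -> median=13
Step 2: insert 26 -> lo=[13] (size 1, max 13) hi=[26] (size 1, min 26) -> median=19.5
Step 3: insert 11 -> lo=[11, 13] (size 2, max 13) hi=[26] (size 1, min 26) -> median=13
Step 4: insert 41 -> lo=[11, 13] (size 2, max 13) hi=[26, 41] (size 2, min 26) -> median=19.5
Step 5: insert 29 -> lo=[11, 13, 26] (size 3, max 26) hi=[29, 41] (size 2, min 29) -> median=26
Step 6: insert 47 -> lo=[11, 13, 26] (size 3, max 26) hi=[29, 41, 47] (size 3, min 29) -> median=27.5
Step 7: insert 20 -> lo=[11, 13, 20, 26] (size 4, max 26) hi=[29, 41, 47] (size 3, min 29) -> median=26
Step 8: insert 21 -> lo=[11, 13, 20, 21] (size 4, max 21) hi=[26, 29, 41, 47] (size 4, min 26) -> median=23.5
Step 9: insert 33 -> lo=[11, 13, 20, 21, 26] (size 5, max 26) hi=[29, 33, 41, 47] (size 4, min 29) -> median=26
Step 10: insert 6 -> lo=[6, 11, 13, 20, 21] (size 5, max 21) hi=[26, 29, 33, 41, 47] (size 5, min 26) -> median=23.5
Step 11: insert 17 -> lo=[6, 11, 13, 17, 20, 21] (size 6, max 21) hi=[26, 29, 33, 41, 47] (size 5, min 26) -> median=21

Answer: 21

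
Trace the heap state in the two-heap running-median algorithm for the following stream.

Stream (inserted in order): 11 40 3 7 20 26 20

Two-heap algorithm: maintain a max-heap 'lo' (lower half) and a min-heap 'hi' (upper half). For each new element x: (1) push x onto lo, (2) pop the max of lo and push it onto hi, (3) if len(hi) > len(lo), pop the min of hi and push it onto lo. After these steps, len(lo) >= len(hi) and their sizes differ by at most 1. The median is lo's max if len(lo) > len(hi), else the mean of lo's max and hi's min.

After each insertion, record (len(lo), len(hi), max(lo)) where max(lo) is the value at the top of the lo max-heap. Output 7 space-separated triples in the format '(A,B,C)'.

Answer: (1,0,11) (1,1,11) (2,1,11) (2,2,7) (3,2,11) (3,3,11) (4,3,20)

Derivation:
Step 1: insert 11 -> lo=[11] hi=[] -> (len(lo)=1, len(hi)=0, max(lo)=11)
Step 2: insert 40 -> lo=[11] hi=[40] -> (len(lo)=1, len(hi)=1, max(lo)=11)
Step 3: insert 3 -> lo=[3, 11] hi=[40] -> (len(lo)=2, len(hi)=1, max(lo)=11)
Step 4: insert 7 -> lo=[3, 7] hi=[11, 40] -> (len(lo)=2, len(hi)=2, max(lo)=7)
Step 5: insert 20 -> lo=[3, 7, 11] hi=[20, 40] -> (len(lo)=3, len(hi)=2, max(lo)=11)
Step 6: insert 26 -> lo=[3, 7, 11] hi=[20, 26, 40] -> (len(lo)=3, len(hi)=3, max(lo)=11)
Step 7: insert 20 -> lo=[3, 7, 11, 20] hi=[20, 26, 40] -> (len(lo)=4, len(hi)=3, max(lo)=20)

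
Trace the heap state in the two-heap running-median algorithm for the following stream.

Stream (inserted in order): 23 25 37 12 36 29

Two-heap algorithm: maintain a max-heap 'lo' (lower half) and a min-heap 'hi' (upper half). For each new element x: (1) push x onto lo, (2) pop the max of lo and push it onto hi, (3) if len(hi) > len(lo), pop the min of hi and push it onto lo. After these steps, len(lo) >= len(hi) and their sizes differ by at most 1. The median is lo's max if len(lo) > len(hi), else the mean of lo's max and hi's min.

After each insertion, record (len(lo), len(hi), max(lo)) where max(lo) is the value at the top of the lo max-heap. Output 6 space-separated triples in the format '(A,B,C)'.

Step 1: insert 23 -> lo=[23] hi=[] -> (len(lo)=1, len(hi)=0, max(lo)=23)
Step 2: insert 25 -> lo=[23] hi=[25] -> (len(lo)=1, len(hi)=1, max(lo)=23)
Step 3: insert 37 -> lo=[23, 25] hi=[37] -> (len(lo)=2, len(hi)=1, max(lo)=25)
Step 4: insert 12 -> lo=[12, 23] hi=[25, 37] -> (len(lo)=2, len(hi)=2, max(lo)=23)
Step 5: insert 36 -> lo=[12, 23, 25] hi=[36, 37] -> (len(lo)=3, len(hi)=2, max(lo)=25)
Step 6: insert 29 -> lo=[12, 23, 25] hi=[29, 36, 37] -> (len(lo)=3, len(hi)=3, max(lo)=25)

Answer: (1,0,23) (1,1,23) (2,1,25) (2,2,23) (3,2,25) (3,3,25)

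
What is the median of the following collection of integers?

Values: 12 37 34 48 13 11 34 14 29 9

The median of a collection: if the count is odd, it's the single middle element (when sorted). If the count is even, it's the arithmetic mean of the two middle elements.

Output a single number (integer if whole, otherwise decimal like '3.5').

Step 1: insert 12 -> lo=[12] (size 1, max 12) hi=[] (size 0) -> median=12
Step 2: insert 37 -> lo=[12] (size 1, max 12) hi=[37] (size 1, min 37) -> median=24.5
Step 3: insert 34 -> lo=[12, 34] (size 2, max 34) hi=[37] (size 1, min 37) -> median=34
Step 4: insert 48 -> lo=[12, 34] (size 2, max 34) hi=[37, 48] (size 2, min 37) -> median=35.5
Step 5: insert 13 -> lo=[12, 13, 34] (size 3, max 34) hi=[37, 48] (size 2, min 37) -> median=34
Step 6: insert 11 -> lo=[11, 12, 13] (size 3, max 13) hi=[34, 37, 48] (size 3, min 34) -> median=23.5
Step 7: insert 34 -> lo=[11, 12, 13, 34] (size 4, max 34) hi=[34, 37, 48] (size 3, min 34) -> median=34
Step 8: insert 14 -> lo=[11, 12, 13, 14] (size 4, max 14) hi=[34, 34, 37, 48] (size 4, min 34) -> median=24
Step 9: insert 29 -> lo=[11, 12, 13, 14, 29] (size 5, max 29) hi=[34, 34, 37, 48] (size 4, min 34) -> median=29
Step 10: insert 9 -> lo=[9, 11, 12, 13, 14] (size 5, max 14) hi=[29, 34, 34, 37, 48] (size 5, min 29) -> median=21.5

Answer: 21.5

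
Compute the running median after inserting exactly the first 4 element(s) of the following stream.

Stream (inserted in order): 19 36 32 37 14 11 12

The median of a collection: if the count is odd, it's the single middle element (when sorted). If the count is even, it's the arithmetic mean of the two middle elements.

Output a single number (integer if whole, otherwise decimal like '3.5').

Answer: 34

Derivation:
Step 1: insert 19 -> lo=[19] (size 1, max 19) hi=[] (size 0) -> median=19
Step 2: insert 36 -> lo=[19] (size 1, max 19) hi=[36] (size 1, min 36) -> median=27.5
Step 3: insert 32 -> lo=[19, 32] (size 2, max 32) hi=[36] (size 1, min 36) -> median=32
Step 4: insert 37 -> lo=[19, 32] (size 2, max 32) hi=[36, 37] (size 2, min 36) -> median=34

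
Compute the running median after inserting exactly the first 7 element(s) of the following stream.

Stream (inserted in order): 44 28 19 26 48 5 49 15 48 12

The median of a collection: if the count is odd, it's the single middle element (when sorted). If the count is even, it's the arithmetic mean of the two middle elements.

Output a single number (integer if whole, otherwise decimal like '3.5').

Answer: 28

Derivation:
Step 1: insert 44 -> lo=[44] (size 1, max 44) hi=[] (size 0) -> median=44
Step 2: insert 28 -> lo=[28] (size 1, max 28) hi=[44] (size 1, min 44) -> median=36
Step 3: insert 19 -> lo=[19, 28] (size 2, max 28) hi=[44] (size 1, min 44) -> median=28
Step 4: insert 26 -> lo=[19, 26] (size 2, max 26) hi=[28, 44] (size 2, min 28) -> median=27
Step 5: insert 48 -> lo=[19, 26, 28] (size 3, max 28) hi=[44, 48] (size 2, min 44) -> median=28
Step 6: insert 5 -> lo=[5, 19, 26] (size 3, max 26) hi=[28, 44, 48] (size 3, min 28) -> median=27
Step 7: insert 49 -> lo=[5, 19, 26, 28] (size 4, max 28) hi=[44, 48, 49] (size 3, min 44) -> median=28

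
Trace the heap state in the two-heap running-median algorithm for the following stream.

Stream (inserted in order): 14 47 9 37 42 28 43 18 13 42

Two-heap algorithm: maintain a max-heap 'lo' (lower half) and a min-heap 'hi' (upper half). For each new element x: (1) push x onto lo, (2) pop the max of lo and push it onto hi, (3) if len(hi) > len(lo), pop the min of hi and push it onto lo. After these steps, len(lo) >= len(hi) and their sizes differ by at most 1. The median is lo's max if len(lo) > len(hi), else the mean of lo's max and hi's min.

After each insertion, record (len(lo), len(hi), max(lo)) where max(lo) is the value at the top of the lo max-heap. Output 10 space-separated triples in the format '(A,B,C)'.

Answer: (1,0,14) (1,1,14) (2,1,14) (2,2,14) (3,2,37) (3,3,28) (4,3,37) (4,4,28) (5,4,28) (5,5,28)

Derivation:
Step 1: insert 14 -> lo=[14] hi=[] -> (len(lo)=1, len(hi)=0, max(lo)=14)
Step 2: insert 47 -> lo=[14] hi=[47] -> (len(lo)=1, len(hi)=1, max(lo)=14)
Step 3: insert 9 -> lo=[9, 14] hi=[47] -> (len(lo)=2, len(hi)=1, max(lo)=14)
Step 4: insert 37 -> lo=[9, 14] hi=[37, 47] -> (len(lo)=2, len(hi)=2, max(lo)=14)
Step 5: insert 42 -> lo=[9, 14, 37] hi=[42, 47] -> (len(lo)=3, len(hi)=2, max(lo)=37)
Step 6: insert 28 -> lo=[9, 14, 28] hi=[37, 42, 47] -> (len(lo)=3, len(hi)=3, max(lo)=28)
Step 7: insert 43 -> lo=[9, 14, 28, 37] hi=[42, 43, 47] -> (len(lo)=4, len(hi)=3, max(lo)=37)
Step 8: insert 18 -> lo=[9, 14, 18, 28] hi=[37, 42, 43, 47] -> (len(lo)=4, len(hi)=4, max(lo)=28)
Step 9: insert 13 -> lo=[9, 13, 14, 18, 28] hi=[37, 42, 43, 47] -> (len(lo)=5, len(hi)=4, max(lo)=28)
Step 10: insert 42 -> lo=[9, 13, 14, 18, 28] hi=[37, 42, 42, 43, 47] -> (len(lo)=5, len(hi)=5, max(lo)=28)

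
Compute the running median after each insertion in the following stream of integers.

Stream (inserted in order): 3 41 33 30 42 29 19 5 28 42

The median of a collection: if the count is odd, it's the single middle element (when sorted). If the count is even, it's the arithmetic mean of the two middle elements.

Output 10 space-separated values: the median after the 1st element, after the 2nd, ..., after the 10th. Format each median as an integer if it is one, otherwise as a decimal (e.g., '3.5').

Answer: 3 22 33 31.5 33 31.5 30 29.5 29 29.5

Derivation:
Step 1: insert 3 -> lo=[3] (size 1, max 3) hi=[] (size 0) -> median=3
Step 2: insert 41 -> lo=[3] (size 1, max 3) hi=[41] (size 1, min 41) -> median=22
Step 3: insert 33 -> lo=[3, 33] (size 2, max 33) hi=[41] (size 1, min 41) -> median=33
Step 4: insert 30 -> lo=[3, 30] (size 2, max 30) hi=[33, 41] (size 2, min 33) -> median=31.5
Step 5: insert 42 -> lo=[3, 30, 33] (size 3, max 33) hi=[41, 42] (size 2, min 41) -> median=33
Step 6: insert 29 -> lo=[3, 29, 30] (size 3, max 30) hi=[33, 41, 42] (size 3, min 33) -> median=31.5
Step 7: insert 19 -> lo=[3, 19, 29, 30] (size 4, max 30) hi=[33, 41, 42] (size 3, min 33) -> median=30
Step 8: insert 5 -> lo=[3, 5, 19, 29] (size 4, max 29) hi=[30, 33, 41, 42] (size 4, min 30) -> median=29.5
Step 9: insert 28 -> lo=[3, 5, 19, 28, 29] (size 5, max 29) hi=[30, 33, 41, 42] (size 4, min 30) -> median=29
Step 10: insert 42 -> lo=[3, 5, 19, 28, 29] (size 5, max 29) hi=[30, 33, 41, 42, 42] (size 5, min 30) -> median=29.5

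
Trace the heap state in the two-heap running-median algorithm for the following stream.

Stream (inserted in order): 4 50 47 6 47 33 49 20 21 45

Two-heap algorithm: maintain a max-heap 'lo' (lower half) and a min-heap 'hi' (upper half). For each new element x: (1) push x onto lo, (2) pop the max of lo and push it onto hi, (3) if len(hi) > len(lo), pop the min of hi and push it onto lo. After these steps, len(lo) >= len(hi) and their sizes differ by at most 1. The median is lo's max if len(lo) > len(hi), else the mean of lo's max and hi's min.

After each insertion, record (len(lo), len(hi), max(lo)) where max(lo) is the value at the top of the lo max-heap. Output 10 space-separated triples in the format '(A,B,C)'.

Answer: (1,0,4) (1,1,4) (2,1,47) (2,2,6) (3,2,47) (3,3,33) (4,3,47) (4,4,33) (5,4,33) (5,5,33)

Derivation:
Step 1: insert 4 -> lo=[4] hi=[] -> (len(lo)=1, len(hi)=0, max(lo)=4)
Step 2: insert 50 -> lo=[4] hi=[50] -> (len(lo)=1, len(hi)=1, max(lo)=4)
Step 3: insert 47 -> lo=[4, 47] hi=[50] -> (len(lo)=2, len(hi)=1, max(lo)=47)
Step 4: insert 6 -> lo=[4, 6] hi=[47, 50] -> (len(lo)=2, len(hi)=2, max(lo)=6)
Step 5: insert 47 -> lo=[4, 6, 47] hi=[47, 50] -> (len(lo)=3, len(hi)=2, max(lo)=47)
Step 6: insert 33 -> lo=[4, 6, 33] hi=[47, 47, 50] -> (len(lo)=3, len(hi)=3, max(lo)=33)
Step 7: insert 49 -> lo=[4, 6, 33, 47] hi=[47, 49, 50] -> (len(lo)=4, len(hi)=3, max(lo)=47)
Step 8: insert 20 -> lo=[4, 6, 20, 33] hi=[47, 47, 49, 50] -> (len(lo)=4, len(hi)=4, max(lo)=33)
Step 9: insert 21 -> lo=[4, 6, 20, 21, 33] hi=[47, 47, 49, 50] -> (len(lo)=5, len(hi)=4, max(lo)=33)
Step 10: insert 45 -> lo=[4, 6, 20, 21, 33] hi=[45, 47, 47, 49, 50] -> (len(lo)=5, len(hi)=5, max(lo)=33)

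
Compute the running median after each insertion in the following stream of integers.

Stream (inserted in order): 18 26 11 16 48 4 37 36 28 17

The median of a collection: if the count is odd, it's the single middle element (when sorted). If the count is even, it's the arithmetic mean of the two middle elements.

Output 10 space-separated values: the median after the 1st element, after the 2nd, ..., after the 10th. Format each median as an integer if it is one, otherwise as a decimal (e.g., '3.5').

Step 1: insert 18 -> lo=[18] (size 1, max 18) hi=[] (size 0) -> median=18
Step 2: insert 26 -> lo=[18] (size 1, max 18) hi=[26] (size 1, min 26) -> median=22
Step 3: insert 11 -> lo=[11, 18] (size 2, max 18) hi=[26] (size 1, min 26) -> median=18
Step 4: insert 16 -> lo=[11, 16] (size 2, max 16) hi=[18, 26] (size 2, min 18) -> median=17
Step 5: insert 48 -> lo=[11, 16, 18] (size 3, max 18) hi=[26, 48] (size 2, min 26) -> median=18
Step 6: insert 4 -> lo=[4, 11, 16] (size 3, max 16) hi=[18, 26, 48] (size 3, min 18) -> median=17
Step 7: insert 37 -> lo=[4, 11, 16, 18] (size 4, max 18) hi=[26, 37, 48] (size 3, min 26) -> median=18
Step 8: insert 36 -> lo=[4, 11, 16, 18] (size 4, max 18) hi=[26, 36, 37, 48] (size 4, min 26) -> median=22
Step 9: insert 28 -> lo=[4, 11, 16, 18, 26] (size 5, max 26) hi=[28, 36, 37, 48] (size 4, min 28) -> median=26
Step 10: insert 17 -> lo=[4, 11, 16, 17, 18] (size 5, max 18) hi=[26, 28, 36, 37, 48] (size 5, min 26) -> median=22

Answer: 18 22 18 17 18 17 18 22 26 22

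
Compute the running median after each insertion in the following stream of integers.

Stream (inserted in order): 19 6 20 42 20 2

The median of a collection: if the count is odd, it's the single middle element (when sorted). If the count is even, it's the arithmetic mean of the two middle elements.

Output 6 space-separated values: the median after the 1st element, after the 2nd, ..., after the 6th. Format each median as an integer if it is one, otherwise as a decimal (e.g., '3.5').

Step 1: insert 19 -> lo=[19] (size 1, max 19) hi=[] (size 0) -> median=19
Step 2: insert 6 -> lo=[6] (size 1, max 6) hi=[19] (size 1, min 19) -> median=12.5
Step 3: insert 20 -> lo=[6, 19] (size 2, max 19) hi=[20] (size 1, min 20) -> median=19
Step 4: insert 42 -> lo=[6, 19] (size 2, max 19) hi=[20, 42] (size 2, min 20) -> median=19.5
Step 5: insert 20 -> lo=[6, 19, 20] (size 3, max 20) hi=[20, 42] (size 2, min 20) -> median=20
Step 6: insert 2 -> lo=[2, 6, 19] (size 3, max 19) hi=[20, 20, 42] (size 3, min 20) -> median=19.5

Answer: 19 12.5 19 19.5 20 19.5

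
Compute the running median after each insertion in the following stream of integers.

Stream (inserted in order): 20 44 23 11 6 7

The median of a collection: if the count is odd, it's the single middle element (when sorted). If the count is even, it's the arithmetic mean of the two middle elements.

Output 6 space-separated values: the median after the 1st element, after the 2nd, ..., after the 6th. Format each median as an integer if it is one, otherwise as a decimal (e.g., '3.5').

Step 1: insert 20 -> lo=[20] (size 1, max 20) hi=[] (size 0) -> median=20
Step 2: insert 44 -> lo=[20] (size 1, max 20) hi=[44] (size 1, min 44) -> median=32
Step 3: insert 23 -> lo=[20, 23] (size 2, max 23) hi=[44] (size 1, min 44) -> median=23
Step 4: insert 11 -> lo=[11, 20] (size 2, max 20) hi=[23, 44] (size 2, min 23) -> median=21.5
Step 5: insert 6 -> lo=[6, 11, 20] (size 3, max 20) hi=[23, 44] (size 2, min 23) -> median=20
Step 6: insert 7 -> lo=[6, 7, 11] (size 3, max 11) hi=[20, 23, 44] (size 3, min 20) -> median=15.5

Answer: 20 32 23 21.5 20 15.5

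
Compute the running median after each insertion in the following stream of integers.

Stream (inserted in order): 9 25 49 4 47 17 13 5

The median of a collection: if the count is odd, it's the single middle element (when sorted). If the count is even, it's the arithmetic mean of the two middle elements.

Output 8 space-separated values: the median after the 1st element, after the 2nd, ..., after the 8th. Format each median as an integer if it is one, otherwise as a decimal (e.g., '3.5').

Answer: 9 17 25 17 25 21 17 15

Derivation:
Step 1: insert 9 -> lo=[9] (size 1, max 9) hi=[] (size 0) -> median=9
Step 2: insert 25 -> lo=[9] (size 1, max 9) hi=[25] (size 1, min 25) -> median=17
Step 3: insert 49 -> lo=[9, 25] (size 2, max 25) hi=[49] (size 1, min 49) -> median=25
Step 4: insert 4 -> lo=[4, 9] (size 2, max 9) hi=[25, 49] (size 2, min 25) -> median=17
Step 5: insert 47 -> lo=[4, 9, 25] (size 3, max 25) hi=[47, 49] (size 2, min 47) -> median=25
Step 6: insert 17 -> lo=[4, 9, 17] (size 3, max 17) hi=[25, 47, 49] (size 3, min 25) -> median=21
Step 7: insert 13 -> lo=[4, 9, 13, 17] (size 4, max 17) hi=[25, 47, 49] (size 3, min 25) -> median=17
Step 8: insert 5 -> lo=[4, 5, 9, 13] (size 4, max 13) hi=[17, 25, 47, 49] (size 4, min 17) -> median=15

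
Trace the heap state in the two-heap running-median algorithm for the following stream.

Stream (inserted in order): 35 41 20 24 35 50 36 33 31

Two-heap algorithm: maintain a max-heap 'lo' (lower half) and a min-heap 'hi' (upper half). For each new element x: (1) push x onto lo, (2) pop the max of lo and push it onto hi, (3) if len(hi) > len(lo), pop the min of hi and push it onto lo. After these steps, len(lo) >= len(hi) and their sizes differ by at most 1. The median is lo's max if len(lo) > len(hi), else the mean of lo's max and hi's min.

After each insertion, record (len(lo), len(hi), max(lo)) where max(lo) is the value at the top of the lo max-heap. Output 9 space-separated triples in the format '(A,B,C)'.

Answer: (1,0,35) (1,1,35) (2,1,35) (2,2,24) (3,2,35) (3,3,35) (4,3,35) (4,4,35) (5,4,35)

Derivation:
Step 1: insert 35 -> lo=[35] hi=[] -> (len(lo)=1, len(hi)=0, max(lo)=35)
Step 2: insert 41 -> lo=[35] hi=[41] -> (len(lo)=1, len(hi)=1, max(lo)=35)
Step 3: insert 20 -> lo=[20, 35] hi=[41] -> (len(lo)=2, len(hi)=1, max(lo)=35)
Step 4: insert 24 -> lo=[20, 24] hi=[35, 41] -> (len(lo)=2, len(hi)=2, max(lo)=24)
Step 5: insert 35 -> lo=[20, 24, 35] hi=[35, 41] -> (len(lo)=3, len(hi)=2, max(lo)=35)
Step 6: insert 50 -> lo=[20, 24, 35] hi=[35, 41, 50] -> (len(lo)=3, len(hi)=3, max(lo)=35)
Step 7: insert 36 -> lo=[20, 24, 35, 35] hi=[36, 41, 50] -> (len(lo)=4, len(hi)=3, max(lo)=35)
Step 8: insert 33 -> lo=[20, 24, 33, 35] hi=[35, 36, 41, 50] -> (len(lo)=4, len(hi)=4, max(lo)=35)
Step 9: insert 31 -> lo=[20, 24, 31, 33, 35] hi=[35, 36, 41, 50] -> (len(lo)=5, len(hi)=4, max(lo)=35)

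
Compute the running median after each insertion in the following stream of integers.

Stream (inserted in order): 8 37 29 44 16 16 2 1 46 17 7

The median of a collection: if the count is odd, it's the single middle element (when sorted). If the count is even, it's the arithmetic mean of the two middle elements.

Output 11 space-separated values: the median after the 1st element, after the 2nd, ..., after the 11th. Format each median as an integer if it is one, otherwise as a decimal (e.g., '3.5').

Answer: 8 22.5 29 33 29 22.5 16 16 16 16.5 16

Derivation:
Step 1: insert 8 -> lo=[8] (size 1, max 8) hi=[] (size 0) -> median=8
Step 2: insert 37 -> lo=[8] (size 1, max 8) hi=[37] (size 1, min 37) -> median=22.5
Step 3: insert 29 -> lo=[8, 29] (size 2, max 29) hi=[37] (size 1, min 37) -> median=29
Step 4: insert 44 -> lo=[8, 29] (size 2, max 29) hi=[37, 44] (size 2, min 37) -> median=33
Step 5: insert 16 -> lo=[8, 16, 29] (size 3, max 29) hi=[37, 44] (size 2, min 37) -> median=29
Step 6: insert 16 -> lo=[8, 16, 16] (size 3, max 16) hi=[29, 37, 44] (size 3, min 29) -> median=22.5
Step 7: insert 2 -> lo=[2, 8, 16, 16] (size 4, max 16) hi=[29, 37, 44] (size 3, min 29) -> median=16
Step 8: insert 1 -> lo=[1, 2, 8, 16] (size 4, max 16) hi=[16, 29, 37, 44] (size 4, min 16) -> median=16
Step 9: insert 46 -> lo=[1, 2, 8, 16, 16] (size 5, max 16) hi=[29, 37, 44, 46] (size 4, min 29) -> median=16
Step 10: insert 17 -> lo=[1, 2, 8, 16, 16] (size 5, max 16) hi=[17, 29, 37, 44, 46] (size 5, min 17) -> median=16.5
Step 11: insert 7 -> lo=[1, 2, 7, 8, 16, 16] (size 6, max 16) hi=[17, 29, 37, 44, 46] (size 5, min 17) -> median=16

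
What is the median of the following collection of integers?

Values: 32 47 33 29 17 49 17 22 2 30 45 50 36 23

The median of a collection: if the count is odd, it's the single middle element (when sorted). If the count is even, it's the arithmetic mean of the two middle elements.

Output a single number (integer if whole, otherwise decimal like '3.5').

Step 1: insert 32 -> lo=[32] (size 1, max 32) hi=[] (size 0) -> median=32
Step 2: insert 47 -> lo=[32] (size 1, max 32) hi=[47] (size 1, min 47) -> median=39.5
Step 3: insert 33 -> lo=[32, 33] (size 2, max 33) hi=[47] (size 1, min 47) -> median=33
Step 4: insert 29 -> lo=[29, 32] (size 2, max 32) hi=[33, 47] (size 2, min 33) -> median=32.5
Step 5: insert 17 -> lo=[17, 29, 32] (size 3, max 32) hi=[33, 47] (size 2, min 33) -> median=32
Step 6: insert 49 -> lo=[17, 29, 32] (size 3, max 32) hi=[33, 47, 49] (size 3, min 33) -> median=32.5
Step 7: insert 17 -> lo=[17, 17, 29, 32] (size 4, max 32) hi=[33, 47, 49] (size 3, min 33) -> median=32
Step 8: insert 22 -> lo=[17, 17, 22, 29] (size 4, max 29) hi=[32, 33, 47, 49] (size 4, min 32) -> median=30.5
Step 9: insert 2 -> lo=[2, 17, 17, 22, 29] (size 5, max 29) hi=[32, 33, 47, 49] (size 4, min 32) -> median=29
Step 10: insert 30 -> lo=[2, 17, 17, 22, 29] (size 5, max 29) hi=[30, 32, 33, 47, 49] (size 5, min 30) -> median=29.5
Step 11: insert 45 -> lo=[2, 17, 17, 22, 29, 30] (size 6, max 30) hi=[32, 33, 45, 47, 49] (size 5, min 32) -> median=30
Step 12: insert 50 -> lo=[2, 17, 17, 22, 29, 30] (size 6, max 30) hi=[32, 33, 45, 47, 49, 50] (size 6, min 32) -> median=31
Step 13: insert 36 -> lo=[2, 17, 17, 22, 29, 30, 32] (size 7, max 32) hi=[33, 36, 45, 47, 49, 50] (size 6, min 33) -> median=32
Step 14: insert 23 -> lo=[2, 17, 17, 22, 23, 29, 30] (size 7, max 30) hi=[32, 33, 36, 45, 47, 49, 50] (size 7, min 32) -> median=31

Answer: 31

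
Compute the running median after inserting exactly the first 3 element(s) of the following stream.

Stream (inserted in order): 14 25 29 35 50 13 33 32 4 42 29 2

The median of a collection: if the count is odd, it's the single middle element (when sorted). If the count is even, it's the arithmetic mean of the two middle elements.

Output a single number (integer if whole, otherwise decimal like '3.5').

Answer: 25

Derivation:
Step 1: insert 14 -> lo=[14] (size 1, max 14) hi=[] (size 0) -> median=14
Step 2: insert 25 -> lo=[14] (size 1, max 14) hi=[25] (size 1, min 25) -> median=19.5
Step 3: insert 29 -> lo=[14, 25] (size 2, max 25) hi=[29] (size 1, min 29) -> median=25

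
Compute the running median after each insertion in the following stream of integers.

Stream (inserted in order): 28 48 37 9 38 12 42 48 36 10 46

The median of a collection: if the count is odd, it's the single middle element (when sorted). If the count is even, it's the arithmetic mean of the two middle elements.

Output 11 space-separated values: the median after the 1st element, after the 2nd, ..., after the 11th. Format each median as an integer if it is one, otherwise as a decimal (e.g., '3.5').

Answer: 28 38 37 32.5 37 32.5 37 37.5 37 36.5 37

Derivation:
Step 1: insert 28 -> lo=[28] (size 1, max 28) hi=[] (size 0) -> median=28
Step 2: insert 48 -> lo=[28] (size 1, max 28) hi=[48] (size 1, min 48) -> median=38
Step 3: insert 37 -> lo=[28, 37] (size 2, max 37) hi=[48] (size 1, min 48) -> median=37
Step 4: insert 9 -> lo=[9, 28] (size 2, max 28) hi=[37, 48] (size 2, min 37) -> median=32.5
Step 5: insert 38 -> lo=[9, 28, 37] (size 3, max 37) hi=[38, 48] (size 2, min 38) -> median=37
Step 6: insert 12 -> lo=[9, 12, 28] (size 3, max 28) hi=[37, 38, 48] (size 3, min 37) -> median=32.5
Step 7: insert 42 -> lo=[9, 12, 28, 37] (size 4, max 37) hi=[38, 42, 48] (size 3, min 38) -> median=37
Step 8: insert 48 -> lo=[9, 12, 28, 37] (size 4, max 37) hi=[38, 42, 48, 48] (size 4, min 38) -> median=37.5
Step 9: insert 36 -> lo=[9, 12, 28, 36, 37] (size 5, max 37) hi=[38, 42, 48, 48] (size 4, min 38) -> median=37
Step 10: insert 10 -> lo=[9, 10, 12, 28, 36] (size 5, max 36) hi=[37, 38, 42, 48, 48] (size 5, min 37) -> median=36.5
Step 11: insert 46 -> lo=[9, 10, 12, 28, 36, 37] (size 6, max 37) hi=[38, 42, 46, 48, 48] (size 5, min 38) -> median=37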